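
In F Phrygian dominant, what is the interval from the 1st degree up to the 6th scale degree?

F phrygian dominant: F Gb A Bb C Db Eb.
The 1st degree is F and the scale degree 6 is Db.
6 letter names make it a sixth; at 8 semitones (a half step narrower than major) the quality is minor.

minor sixth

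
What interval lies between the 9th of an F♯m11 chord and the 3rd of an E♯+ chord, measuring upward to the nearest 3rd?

The 9th of F♯m11 is G♯; the 3rd of E♯+ is G𝄪.
G♯ up to G𝄪 is 1 semitone, a half step wider than a perfect unison, so the interval is augmented.

augmented unison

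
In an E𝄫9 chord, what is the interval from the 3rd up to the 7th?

Spelling the chord: E𝄫 G♭ B𝄫 D𝄫 F♭.
So we need the interval from G♭ up to D𝄫.
5 letter names make it a fifth; at 6 semitones (a half step narrower than perfect) the quality is diminished.

diminished fifth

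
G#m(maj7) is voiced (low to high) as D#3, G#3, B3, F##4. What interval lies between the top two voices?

augmented fifth

Those voices are B3 and F##4.
5 letter names make it a fifth; at 8 semitones (a half step wider than perfect) the quality is augmented.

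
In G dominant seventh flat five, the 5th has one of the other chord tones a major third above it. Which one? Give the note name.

F

G7b5: G B Db F.
The 5th is Db. A major third above Db is F.
F is the chord's 7th.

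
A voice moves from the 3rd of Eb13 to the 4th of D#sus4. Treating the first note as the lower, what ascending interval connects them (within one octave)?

Eb13 has G as its 3rd, and D#sus4 has G# as its 4th.
G up to G# is 1 semitone, a half step wider than a perfect unison, so the interval is augmented.

augmented unison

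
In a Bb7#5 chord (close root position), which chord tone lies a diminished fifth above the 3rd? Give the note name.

Bbaug7 is spelled Bb-D-F#-Ab.
The 3rd is D. A diminished fifth above D is Ab.
Ab is the chord's 7th.

Ab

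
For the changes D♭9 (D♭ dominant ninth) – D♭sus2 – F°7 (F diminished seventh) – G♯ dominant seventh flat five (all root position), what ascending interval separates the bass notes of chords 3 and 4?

The roots are F and G♯.
F up to G♯ is 3 semitones, a half step wider than a major second, so the interval is augmented.

augmented second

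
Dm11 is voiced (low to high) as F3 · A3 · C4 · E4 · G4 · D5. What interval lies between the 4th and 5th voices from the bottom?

minor 3rd

Those voices are E4 and G4.
3 letter names make it a third; at 3 semitones (a half step narrower than major) the quality is minor.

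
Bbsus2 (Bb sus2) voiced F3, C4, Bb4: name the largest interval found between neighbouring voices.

minor seventh

Adjacent intervals: F3→C4 = perfect fifth; C4→Bb4 = minor seventh.
The largest is C4 to Bb4, a minor seventh (10 semitones).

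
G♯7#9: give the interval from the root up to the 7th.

G♯7#9 (G♯ dominant seventh sharp nine) is spelled G♯ B♯ D♯ F♯ A𝄪.
The root is G♯ and the 7th is F♯.
From G♯ to F♯: 10 semitones over a seventh = minor.

minor seventh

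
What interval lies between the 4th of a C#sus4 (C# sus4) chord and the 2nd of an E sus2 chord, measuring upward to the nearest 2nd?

P1

C#sus4 (C# sus4) has F# as its 4th, and E sus2 has F# as its 2nd.
Counting 1 letters and 0 half steps from F# gives a perfect unison.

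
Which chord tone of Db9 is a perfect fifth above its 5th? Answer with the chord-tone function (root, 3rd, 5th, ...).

Spelling the chord: Db–F–Ab–Cb–Eb.
The 5th is Ab. A perfect fifth above Ab is Eb.
Eb is the chord's 9th.

9th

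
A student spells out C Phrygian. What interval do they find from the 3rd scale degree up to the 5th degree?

major third

C phrygian: C D♭ E♭ F G A♭ B♭.
So we need the interval from E♭ up to G.
Counting 3 letters and 4 half steps from E♭ gives a major third.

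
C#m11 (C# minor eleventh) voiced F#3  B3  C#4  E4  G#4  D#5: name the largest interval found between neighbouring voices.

Adjacent intervals: F#3→B3 = perfect fourth; B3→C#4 = major second; C#4→E4 = minor third; E4→G#4 = major third; G#4→D#5 = perfect fifth.
The largest is G#4 to D#5, a perfect fifth (7 semitones).

perfect 5th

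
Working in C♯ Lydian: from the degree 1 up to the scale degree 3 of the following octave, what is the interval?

The scale runs C♯ D♯ E♯ F𝄪 G♯ A♯ B♯.
So we need the interval from C♯ up to E♯.
Counting 10 letters and 16 half steps from C♯ gives a major tenth.

major tenth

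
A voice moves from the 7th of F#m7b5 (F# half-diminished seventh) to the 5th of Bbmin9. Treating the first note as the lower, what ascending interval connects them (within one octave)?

The 7th of F#m7b5 (F# half-diminished seventh) is E; the 5th of Bbmin9 is F.
E up to F is 1 semitone, a half step narrower than a major second, so the interval is minor.

m2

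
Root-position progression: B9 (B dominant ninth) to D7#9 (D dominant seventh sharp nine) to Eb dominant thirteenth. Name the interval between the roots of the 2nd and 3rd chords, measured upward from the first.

minor second

The roots are D and Eb.
2 letter names make it a second; at 1 semitone (a half step narrower than major) the quality is minor.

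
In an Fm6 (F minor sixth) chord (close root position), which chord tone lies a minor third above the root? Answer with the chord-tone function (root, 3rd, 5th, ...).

Fm6 (F minor sixth): F–Ab–C–D.
The root is F. A minor third above F is Ab.
Ab is the chord's 3rd.

3rd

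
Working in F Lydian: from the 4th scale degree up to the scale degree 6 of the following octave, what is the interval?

minor tenth

The scale runs F G A B C D E.
The 4th scale degree is B and the scale degree 6 (up an octave) is D.
B up to D is 15 semitones, a half step narrower than a major tenth, so the interval is minor.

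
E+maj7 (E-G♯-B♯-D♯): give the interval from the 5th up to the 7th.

So we need the interval from B♯ up to D♯.
3 letter names make it a third; at 3 semitones (a half step narrower than major) the quality is minor.

minor third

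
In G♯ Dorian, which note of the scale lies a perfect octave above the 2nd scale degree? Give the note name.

The scale is G♯ A♯ B C♯ D♯ E♯ F♯.
The 2nd scale degree is A♯; a perfect octave above that is A♯ — scale degree 2.

A#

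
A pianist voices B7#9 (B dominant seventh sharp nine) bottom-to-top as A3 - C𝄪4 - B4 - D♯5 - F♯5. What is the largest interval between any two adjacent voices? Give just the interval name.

Adjacent intervals: A3→C𝄪4 = augmented third; C𝄪4→B4 = diminished seventh; B4→D♯5 = major third; D♯5→F♯5 = minor third.
The largest is C𝄪4 to B4, a diminished seventh (9 semitones).

d7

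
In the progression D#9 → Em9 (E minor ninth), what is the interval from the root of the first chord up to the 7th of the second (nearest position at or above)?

The root of D#9 is D#; the 7th of Em9 (E minor ninth) is D.
8 letter names make it an octave; at 11 semitones (a half step narrower than perfect) the quality is diminished.

diminished octave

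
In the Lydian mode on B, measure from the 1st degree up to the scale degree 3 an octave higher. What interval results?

M10

B lydian: B C♯ D♯ E♯ F♯ G♯ A♯.
That puts B below D♯.
From B to D♯ is 16 semitones, exactly the major tenth.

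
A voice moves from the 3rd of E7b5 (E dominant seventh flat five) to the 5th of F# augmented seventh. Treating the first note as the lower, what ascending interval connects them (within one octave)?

augmented 4th

E7b5 (E dominant seventh flat five) has G# as its 3rd, and F# augmented seventh has C## as its 5th.
G# up to C## is 6 semitones, a half step wider than a perfect fourth, so the interval is augmented.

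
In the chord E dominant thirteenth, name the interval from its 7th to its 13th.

M7

E13 (E dominant thirteenth): E-G#-B-D-F#-C#.
That puts D below C#.
D up to C# spans 7 letter names and 11 semitones — a major seventh.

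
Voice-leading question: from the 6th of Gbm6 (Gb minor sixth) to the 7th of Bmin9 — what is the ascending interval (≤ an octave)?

augmented 4th

Gbm6 (Gb minor sixth) has Eb as its 6th, and Bmin9 has A as its 7th.
4 letter names make it a fourth; at 6 semitones (a half step wider than perfect) the quality is augmented.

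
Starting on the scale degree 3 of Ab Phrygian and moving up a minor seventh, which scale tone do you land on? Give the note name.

Bbb

The scale is Ab Bbb Cb Db Eb Fb Gb.
The scale degree 3 is Cb; a minor seventh above that is Bbb — scale degree 2.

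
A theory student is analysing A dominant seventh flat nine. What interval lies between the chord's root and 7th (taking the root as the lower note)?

minor 7th

A7b9 (A dominant seventh flat nine) is spelled A C# E G Bb.
Root = A; 7th = G.
From A to G: 10 semitones over a seventh = minor.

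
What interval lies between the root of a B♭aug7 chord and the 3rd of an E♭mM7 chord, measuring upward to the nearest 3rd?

m6

The root of B♭aug7 is B♭; the 3rd of E♭mM7 is G♭.
From B♭ to G♭: 8 semitones over a sixth = minor.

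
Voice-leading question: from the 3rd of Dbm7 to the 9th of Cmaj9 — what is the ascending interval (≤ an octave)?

The 3rd of Dbm7 is Fb; the 9th of Cmaj9 is D.
From Fb to D: 10 semitones over a sixth = augmented.

augmented sixth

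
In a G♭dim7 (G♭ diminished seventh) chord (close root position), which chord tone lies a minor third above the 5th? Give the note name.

Fbb

The chord tones of G♭dim7 are G♭, B𝄫, D𝄫, F𝄫.
The 5th is D𝄫. A minor third above D𝄫 is F𝄫.
F𝄫 is the chord's 7th.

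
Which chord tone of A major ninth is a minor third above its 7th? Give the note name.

B

Amaj9 (A major ninth) is spelled A–C♯–E–G♯–B.
The 7th is G♯. A minor third above G♯ is B.
B is the chord's 9th.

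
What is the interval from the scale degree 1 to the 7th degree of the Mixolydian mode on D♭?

D♭ mixolydian: D♭ E♭ F G♭ A♭ B♭ C♭.
Scale degree 1 = D♭; 7th scale degree = C♭.
D♭ up to C♭ is 10 semitones, a half step narrower than a major seventh, so the interval is minor.

minor 7th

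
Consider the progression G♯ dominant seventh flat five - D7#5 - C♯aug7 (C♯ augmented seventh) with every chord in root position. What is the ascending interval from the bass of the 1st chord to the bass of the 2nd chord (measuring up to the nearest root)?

diminished fifth

The roots are G♯ and D.
5 letter names make it a fifth; at 6 semitones (a half step narrower than perfect) the quality is diminished.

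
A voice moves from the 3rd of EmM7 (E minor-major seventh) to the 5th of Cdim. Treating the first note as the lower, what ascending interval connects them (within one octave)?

diminished 8th

EmM7 (E minor-major seventh) has G as its 3rd, and Cdim has Gb as its 5th.
8 letter names make it an octave; at 11 semitones (a half step narrower than perfect) the quality is diminished.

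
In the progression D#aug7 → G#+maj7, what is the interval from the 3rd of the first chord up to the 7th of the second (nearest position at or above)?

D#aug7 has F## as its 3rd, and G#+maj7 has F## as its 7th.
From F## to F## is 0 semitones, exactly the perfect unison.

perfect unison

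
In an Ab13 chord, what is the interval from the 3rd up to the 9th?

minor seventh

Ab13 is spelled Ab–C–Eb–Gb–Bb–F.
The 3rd is C and the 9th is Bb.
From C to Bb: 10 semitones over a seventh = minor.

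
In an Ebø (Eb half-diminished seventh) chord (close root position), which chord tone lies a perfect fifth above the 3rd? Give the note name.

The chord tones of Ebø (Eb half-diminished seventh) are Eb Gb Bbb Db.
The 3rd is Gb. A perfect fifth above Gb is Db.
Db is the chord's 7th.

Db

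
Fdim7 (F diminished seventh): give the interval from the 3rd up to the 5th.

minor third

Spelling the chord: F, A♭, C♭, E𝄫.
That puts A♭ below C♭.
From A♭ to C♭: 3 semitones over a third = minor.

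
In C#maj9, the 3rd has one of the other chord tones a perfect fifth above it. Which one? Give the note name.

B#

Spelling the chord: C# E# G# B# D#.
The 3rd is E#. A perfect fifth above E# is B#.
B# is the chord's 7th.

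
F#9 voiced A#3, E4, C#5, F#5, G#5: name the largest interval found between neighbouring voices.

Adjacent intervals: A#3→E4 = diminished fifth; E4→C#5 = major sixth; C#5→F#5 = perfect fourth; F#5→G#5 = major second.
The largest is E4 to C#5, a major sixth (9 semitones).

M6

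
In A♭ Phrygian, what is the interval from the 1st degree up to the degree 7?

Spelling A♭ Phrygian: A♭ B𝄫 C♭ D♭ E♭ F♭ G♭.
The 1st degree is A♭ and the 7th scale degree is G♭.
A♭ up to G♭ is 10 semitones, a half step narrower than a major seventh, so the interval is minor.

m7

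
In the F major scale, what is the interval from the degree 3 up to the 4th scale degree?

minor second

F major: F G A B♭ C D E.
That puts A below B♭.
From A to B♭: 1 semitone over a second = minor.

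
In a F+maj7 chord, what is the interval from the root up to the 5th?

augmented fifth

F augmented major seventh: F A C♯ E.
The root is F and the 5th is C♯.
From F to C♯: 8 semitones over a fifth = augmented.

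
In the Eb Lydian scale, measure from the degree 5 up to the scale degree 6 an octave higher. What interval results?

M9

Eb lydian: Eb F G A Bb C D.
The degree 5 is Bb and the degree 6 (up an octave) is C.
From Bb to C is 14 semitones, exactly the major ninth.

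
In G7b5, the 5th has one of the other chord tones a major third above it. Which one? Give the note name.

F

The chord tones of G7b5 are G B Db F.
The 5th is Db. A major third above Db is F.
F is the chord's 7th.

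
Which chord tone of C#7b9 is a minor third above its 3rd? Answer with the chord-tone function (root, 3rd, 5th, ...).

The chord tones of C#7b9 are C#, E#, G#, B, D.
The 3rd is E#. A minor third above E# is G#.
G# is the chord's 5th.

5th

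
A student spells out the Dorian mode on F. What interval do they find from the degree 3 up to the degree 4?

M2

F dorian: F G Ab Bb C D Eb.
That puts Ab below Bb.
From Ab to Bb is 2 semitones, exactly the major second.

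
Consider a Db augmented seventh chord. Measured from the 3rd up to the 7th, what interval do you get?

diminished fifth

Db augmented seventh: Db F A Cb.
That puts F below Cb.
From F to Cb: 6 semitones over a fifth = diminished.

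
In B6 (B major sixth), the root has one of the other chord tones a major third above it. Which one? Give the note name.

The chord tones of B6 are B–D#–F#–G#.
The root is B. A major third above B is D#.
D# is the chord's 3rd.

D#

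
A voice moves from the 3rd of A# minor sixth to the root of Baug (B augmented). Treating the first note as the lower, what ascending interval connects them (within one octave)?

A# minor sixth has C# as its 3rd, and Baug (B augmented) has B as its root.
From C# to B: 10 semitones over a seventh = minor.

m7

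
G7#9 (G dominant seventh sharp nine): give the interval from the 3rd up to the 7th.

diminished fifth

G7#9 is spelled G–B–D–F–A♯.
So we need the interval from B up to F.
5 letter names make it a fifth; at 6 semitones (a half step narrower than perfect) the quality is diminished.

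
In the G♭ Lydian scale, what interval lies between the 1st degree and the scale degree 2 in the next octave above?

Spelling the G♭ Lydian scale: G♭ A♭ B♭ C D♭ E♭ F.
So we need the interval from G♭ up to A♭.
From G♭ to A♭ is 14 semitones, exactly the major ninth.

major 9th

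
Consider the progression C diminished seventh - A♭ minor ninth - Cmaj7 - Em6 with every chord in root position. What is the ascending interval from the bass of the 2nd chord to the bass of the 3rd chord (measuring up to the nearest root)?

major third

The roots are A♭ and C.
A♭ up to C spans 3 letter names and 4 semitones — a major third.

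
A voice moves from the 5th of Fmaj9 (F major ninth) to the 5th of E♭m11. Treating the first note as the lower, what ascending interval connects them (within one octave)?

minor 7th

Fmaj9 (F major ninth) has C as its 5th, and E♭m11 has B♭ as its 5th.
7 letter names make it a seventh; at 10 semitones (a half step narrower than major) the quality is minor.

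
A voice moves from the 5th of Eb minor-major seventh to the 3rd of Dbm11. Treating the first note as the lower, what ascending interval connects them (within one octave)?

diminished 5th

The 5th of Eb minor-major seventh is Bb; the 3rd of Dbm11 is Fb.
5 letter names make it a fifth; at 6 semitones (a half step narrower than perfect) the quality is diminished.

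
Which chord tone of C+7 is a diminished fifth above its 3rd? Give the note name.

Bb

Spelling the chord: C E G♯ B♭.
The 3rd is E. A diminished fifth above E is B♭.
B♭ is the chord's 7th.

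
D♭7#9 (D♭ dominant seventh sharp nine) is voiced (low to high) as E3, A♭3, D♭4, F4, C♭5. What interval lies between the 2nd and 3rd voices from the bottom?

perfect 4th

Those voices are A♭3 and D♭4.
From A♭ to D♭ is 5 semitones, exactly the perfect fourth.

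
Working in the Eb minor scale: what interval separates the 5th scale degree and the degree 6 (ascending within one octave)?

minor second

The scale runs Eb F Gb Ab Bb Cb Db.
5th scale degree = Bb; degree 6 = Cb.
2 letter names make it a second; at 1 semitone (a half step narrower than major) the quality is minor.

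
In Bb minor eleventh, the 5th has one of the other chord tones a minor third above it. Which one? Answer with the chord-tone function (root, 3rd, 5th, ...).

Spelling the chord: Bb-Db-F-Ab-C-Eb.
The 5th is F. A minor third above F is Ab.
Ab is the chord's 7th.

7th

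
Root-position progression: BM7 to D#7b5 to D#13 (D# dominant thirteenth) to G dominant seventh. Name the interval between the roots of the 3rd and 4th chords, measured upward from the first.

d4

The roots are D# and G.
From D# to G: 4 semitones over a fourth = diminished.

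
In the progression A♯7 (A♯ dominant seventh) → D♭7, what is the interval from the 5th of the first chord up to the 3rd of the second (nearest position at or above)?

diminished second

The 5th of A♯7 (A♯ dominant seventh) is E♯; the 3rd of D♭7 is F.
E♯ up to F is 0 semitones, a whole step narrower than a major second, so the interval is diminished.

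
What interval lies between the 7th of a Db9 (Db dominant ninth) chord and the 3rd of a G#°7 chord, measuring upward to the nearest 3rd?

augmented 7th

Db9 (Db dominant ninth) has Cb as its 7th, and G#°7 has B as its 3rd.
From Cb to B: 12 semitones over a seventh = augmented.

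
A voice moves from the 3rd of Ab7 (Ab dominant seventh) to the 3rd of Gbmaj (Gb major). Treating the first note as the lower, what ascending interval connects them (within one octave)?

minor 7th

The 3rd of Ab7 (Ab dominant seventh) is C; the 3rd of Gbmaj (Gb major) is Bb.
7 letter names make it a seventh; at 10 semitones (a half step narrower than major) the quality is minor.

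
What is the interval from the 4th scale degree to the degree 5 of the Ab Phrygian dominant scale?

The scale runs Ab Bbb C Db Eb Fb Gb.
4th scale degree = Db; 5th scale degree = Eb.
From Db to Eb is 2 semitones, exactly the major second.

M2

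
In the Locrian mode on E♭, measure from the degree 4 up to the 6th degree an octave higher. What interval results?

The scale runs E♭ F♭ G♭ A♭ B𝄫 C♭ D♭.
The degree 4 is A♭ and the degree 6 (up an octave) is C♭.
10 letter names make it a tenth; at 15 semitones (a half step narrower than major) the quality is minor.

minor 10th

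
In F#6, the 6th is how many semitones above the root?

The chord tones of F# major sixth are F# A# C# D#.
F# to D# is a major sixth: 9 semitones.

9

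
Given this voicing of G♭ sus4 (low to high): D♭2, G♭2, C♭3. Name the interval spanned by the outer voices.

minor 7th

The outer voices are D♭2 and C♭3.
From D♭ to C♭: 10 semitones over a seventh = minor.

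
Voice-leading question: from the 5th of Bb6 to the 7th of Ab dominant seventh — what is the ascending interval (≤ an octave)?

The 5th of Bb6 is F; the 7th of Ab dominant seventh is Gb.
F up to Gb is 1 semitone, a half step narrower than a major second, so the interval is minor.

m2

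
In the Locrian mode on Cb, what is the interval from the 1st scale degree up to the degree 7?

minor seventh

Cb locrian: Cb Dbb Ebb Fb Gbb Abb Bbb.
1st scale degree = Cb; scale degree 7 = Bbb.
Cb up to Bbb is 10 semitones, a half step narrower than a major seventh, so the interval is minor.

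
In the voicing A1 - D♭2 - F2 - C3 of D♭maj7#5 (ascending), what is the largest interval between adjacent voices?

perfect fifth

Adjacent intervals: A1→D♭2 = diminished fourth; D♭2→F2 = major third; F2→C3 = perfect fifth.
The largest is F2 to C3, a perfect fifth (7 semitones).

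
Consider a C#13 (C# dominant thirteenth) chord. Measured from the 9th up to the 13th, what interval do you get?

P5

C#13 (C# dominant thirteenth) is spelled C#, E#, G#, B, D#, A#.
The 9th is D# and the 13th is A#.
D# up to A# spans 5 letter names and 7 semitones — a perfect fifth.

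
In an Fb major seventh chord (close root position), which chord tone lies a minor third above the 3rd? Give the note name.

FbΔ7 (Fb major seventh): Fb-Ab-Cb-Eb.
The 3rd is Ab. A minor third above Ab is Cb.
Cb is the chord's 5th.

Cb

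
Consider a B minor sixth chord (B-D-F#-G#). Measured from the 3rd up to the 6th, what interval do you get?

So we need the interval from D up to G#.
4 letter names make it a fourth; at 6 semitones (a half step wider than perfect) the quality is augmented.

augmented 4th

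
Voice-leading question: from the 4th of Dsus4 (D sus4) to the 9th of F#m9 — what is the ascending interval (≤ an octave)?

augmented unison

Dsus4 (D sus4) has G as its 4th, and F#m9 has G# as its 9th.
From G to G#: 1 semitone over a unison = augmented.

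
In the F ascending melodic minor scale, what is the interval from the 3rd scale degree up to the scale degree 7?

The scale runs F G Ab Bb C D E.
3rd scale degree = Ab; scale degree 7 = E.
From Ab to E: 8 semitones over a fifth = augmented.

augmented 5th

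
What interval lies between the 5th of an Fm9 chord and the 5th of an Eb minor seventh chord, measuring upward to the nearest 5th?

minor 7th

Fm9 has C as its 5th, and Eb minor seventh has Bb as its 5th.
C up to Bb is 10 semitones, a half step narrower than a major seventh, so the interval is minor.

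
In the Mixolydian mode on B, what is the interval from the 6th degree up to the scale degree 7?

m2

The scale runs B C♯ D♯ E F♯ G♯ A.
6th degree = G♯; scale degree 7 = A.
From G♯ to A: 1 semitone over a second = minor.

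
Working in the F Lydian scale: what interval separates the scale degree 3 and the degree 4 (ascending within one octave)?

F lydian: F G A B C D E.
Scale degree 3 = A; degree 4 = B.
From A to B is 2 semitones, exactly the major second.

major second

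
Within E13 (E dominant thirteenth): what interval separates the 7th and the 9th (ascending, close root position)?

E13 (E dominant thirteenth) is spelled E-G#-B-D-F#-C#.
So we need the interval from D up to F#.
Counting 3 letters and 4 half steps from D gives a major third.

major third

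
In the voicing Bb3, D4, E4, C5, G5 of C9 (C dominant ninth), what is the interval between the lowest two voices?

Those voices are Bb3 and D4.
Counting 3 letters and 4 half steps from Bb gives a major third.

major third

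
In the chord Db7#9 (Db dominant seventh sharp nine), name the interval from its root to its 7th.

Spelling the chord: Db F Ab Cb E.
So we need the interval from Db up to Cb.
Db up to Cb is 10 semitones, a half step narrower than a major seventh, so the interval is minor.

minor seventh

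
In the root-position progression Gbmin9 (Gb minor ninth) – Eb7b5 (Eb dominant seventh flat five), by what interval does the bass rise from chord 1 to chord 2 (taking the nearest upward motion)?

The roots are Gb and Eb.
Gb up to Eb spans 6 letter names and 9 semitones — a major sixth.

major 6th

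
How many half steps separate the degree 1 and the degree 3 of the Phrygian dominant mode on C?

The scale is C Db E F G Ab Bb.
C up to E is a major third — 4 semitones.

4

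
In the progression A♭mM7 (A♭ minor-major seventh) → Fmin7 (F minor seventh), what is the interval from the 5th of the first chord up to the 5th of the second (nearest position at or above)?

major 6th

A♭mM7 (A♭ minor-major seventh) has E♭ as its 5th, and Fmin7 (F minor seventh) has C as its 5th.
E♭ up to C spans 6 letter names and 9 semitones — a major sixth.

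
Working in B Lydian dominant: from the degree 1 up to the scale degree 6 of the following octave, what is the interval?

B lydian dominant: B C# D# E# F# G# A.
So we need the interval from B up to G#.
Counting 13 letters and 21 half steps from B gives a major thirteenth.

major thirteenth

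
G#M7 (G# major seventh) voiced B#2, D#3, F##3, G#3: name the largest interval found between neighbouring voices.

major third

Adjacent intervals: B#2→D#3 = minor third; D#3→F##3 = major third; F##3→G#3 = minor second.
The largest is D#3 to F##3, a major third (4 semitones).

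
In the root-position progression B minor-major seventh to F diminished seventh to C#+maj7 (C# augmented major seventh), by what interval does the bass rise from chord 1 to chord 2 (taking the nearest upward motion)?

diminished fifth

The roots are B and F.
B up to F is 6 semitones, a half step narrower than a perfect fifth, so the interval is diminished.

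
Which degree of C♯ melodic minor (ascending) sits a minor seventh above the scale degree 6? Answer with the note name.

The scale is C♯ D♯ E F♯ G♯ A♯ B♯.
The scale degree 6 is A♯; a minor seventh above that is G♯ — scale degree 5.

G#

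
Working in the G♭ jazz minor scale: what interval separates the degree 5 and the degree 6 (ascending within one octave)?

The scale runs G♭ A♭ B𝄫 C♭ D♭ E♭ F.
That puts D♭ below E♭.
D♭ up to E♭ spans 2 letter names and 2 semitones — a major second.

major second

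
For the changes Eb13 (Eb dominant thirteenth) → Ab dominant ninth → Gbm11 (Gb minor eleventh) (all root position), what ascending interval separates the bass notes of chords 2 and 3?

minor 7th

The roots are Ab and Gb.
Ab up to Gb is 10 semitones, a half step narrower than a major seventh, so the interval is minor.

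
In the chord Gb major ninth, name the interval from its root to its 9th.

The chord tones of Gb major ninth are Gb–Bb–Db–F–Ab.
Root = Gb; 9th = Ab.
Counting 9 letters and 14 half steps from Gb gives a major ninth.

major ninth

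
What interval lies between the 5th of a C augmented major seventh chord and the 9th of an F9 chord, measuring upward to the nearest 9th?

diminished octave

The 5th of C augmented major seventh is G#; the 9th of F9 is G.
From G# to G: 11 semitones over an octave = diminished.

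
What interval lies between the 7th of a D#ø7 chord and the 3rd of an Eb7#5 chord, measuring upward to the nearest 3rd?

diminished 5th

The 7th of D#ø7 is C#; the 3rd of Eb7#5 is G.
C# up to G is 6 semitones, a half step narrower than a perfect fifth, so the interval is diminished.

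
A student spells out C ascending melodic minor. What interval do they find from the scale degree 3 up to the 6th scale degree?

augmented fourth

C melodic minor: C D Eb F G A B.
The scale degree 3 is Eb and the scale degree 6 is A.
4 letter names make it a fourth; at 6 semitones (a half step wider than perfect) the quality is augmented.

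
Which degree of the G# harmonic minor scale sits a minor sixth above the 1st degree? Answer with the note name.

The scale is G# A# B C# D# E F##.
The 1st degree is G#; a minor sixth above that is E — scale degree 6.

E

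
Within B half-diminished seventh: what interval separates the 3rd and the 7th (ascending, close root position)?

Bø (B half-diminished seventh): B–D–F–A.
So we need the interval from D up to A.
Counting 5 letters and 7 half steps from D gives a perfect fifth.

perfect fifth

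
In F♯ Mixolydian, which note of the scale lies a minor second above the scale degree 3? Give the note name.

The scale is F♯ G♯ A♯ B C♯ D♯ E.
The scale degree 3 is A♯; a minor second above that is B — scale degree 4.

B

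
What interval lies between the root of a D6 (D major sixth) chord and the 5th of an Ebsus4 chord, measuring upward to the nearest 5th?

minor 6th

The root of D6 (D major sixth) is D; the 5th of Ebsus4 is Bb.
From D to Bb: 8 semitones over a sixth = minor.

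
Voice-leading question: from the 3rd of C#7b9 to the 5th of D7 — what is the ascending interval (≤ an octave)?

C#7b9 has E# as its 3rd, and D7 has A as its 5th.
4 letter names make it a fourth; at 4 semitones (a half step narrower than perfect) the quality is diminished.

diminished 4th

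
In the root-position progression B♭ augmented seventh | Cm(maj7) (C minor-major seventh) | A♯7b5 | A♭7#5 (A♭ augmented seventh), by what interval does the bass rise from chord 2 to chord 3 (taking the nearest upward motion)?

The roots are C and A♯.
6 letter names make it a sixth; at 10 semitones (a half step wider than major) the quality is augmented.

augmented sixth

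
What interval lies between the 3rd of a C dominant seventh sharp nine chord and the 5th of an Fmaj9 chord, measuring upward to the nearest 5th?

C dominant seventh sharp nine has E as its 3rd, and Fmaj9 has C as its 5th.
E up to C is 8 semitones, a half step narrower than a major sixth, so the interval is minor.

minor 6th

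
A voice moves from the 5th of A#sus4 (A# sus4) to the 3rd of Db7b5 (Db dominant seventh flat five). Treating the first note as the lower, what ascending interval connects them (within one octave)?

A#sus4 (A# sus4) has E# as its 5th, and Db7b5 (Db dominant seventh flat five) has F as its 3rd.
From E# to F: 0 semitones over a second = diminished.

diminished 2nd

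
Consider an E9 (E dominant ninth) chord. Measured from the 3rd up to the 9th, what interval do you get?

minor 7th

E9 (E dominant ninth): E G# B D F#.
So we need the interval from G# up to F#.
From G# to F#: 10 semitones over a seventh = minor.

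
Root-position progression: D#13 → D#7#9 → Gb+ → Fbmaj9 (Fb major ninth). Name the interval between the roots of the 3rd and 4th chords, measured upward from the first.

The roots are Gb and Fb.
7 letter names make it a seventh; at 10 semitones (a half step narrower than major) the quality is minor.

minor seventh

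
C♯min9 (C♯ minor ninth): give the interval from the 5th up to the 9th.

perfect fifth

C♯ minor ninth: C♯ E G♯ B D♯.
The 5th is G♯ and the 9th is D♯.
G♯ up to D♯ spans 5 letter names and 7 semitones — a perfect fifth.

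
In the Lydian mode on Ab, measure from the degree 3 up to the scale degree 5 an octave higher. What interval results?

m10

Spelling the Lydian mode on Ab: Ab Bb C D Eb F G.
That puts C below Eb.
10 letter names make it a tenth; at 15 semitones (a half step narrower than major) the quality is minor.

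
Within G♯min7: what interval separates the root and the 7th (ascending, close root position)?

G♯ minor seventh is spelled G♯ B D♯ F♯.
The root is G♯ and the 7th is F♯.
From G♯ to F♯: 10 semitones over a seventh = minor.

m7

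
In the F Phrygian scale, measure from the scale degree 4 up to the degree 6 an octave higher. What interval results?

m10

Spelling the F Phrygian scale: F Gb Ab Bb C Db Eb.
The scale degree 4 is Bb and the 6th scale degree (up an octave) is Db.
10 letter names make it a tenth; at 15 semitones (a half step narrower than major) the quality is minor.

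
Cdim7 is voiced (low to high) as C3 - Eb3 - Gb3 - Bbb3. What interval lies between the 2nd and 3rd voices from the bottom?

minor 3rd

Those voices are Eb3 and Gb3.
From Eb to Gb: 3 semitones over a third = minor.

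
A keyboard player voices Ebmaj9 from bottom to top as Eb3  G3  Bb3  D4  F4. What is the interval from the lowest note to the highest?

M9

The outer voices are Eb3 and F4.
From Eb to F is 14 semitones, exactly the major ninth.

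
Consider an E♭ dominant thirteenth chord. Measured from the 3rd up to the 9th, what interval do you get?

m7

Spelling the chord: E♭ G B♭ D♭ F C.
3rd = G; 9th = F.
G up to F is 10 semitones, a half step narrower than a major seventh, so the interval is minor.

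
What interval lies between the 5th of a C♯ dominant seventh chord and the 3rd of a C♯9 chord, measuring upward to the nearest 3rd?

C♯ dominant seventh has G♯ as its 5th, and C♯9 has E♯ as its 3rd.
Counting 6 letters and 9 half steps from G♯ gives a major sixth.

major sixth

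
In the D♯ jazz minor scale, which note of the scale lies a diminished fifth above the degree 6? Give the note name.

The scale is D♯ E♯ F♯ G♯ A♯ B♯ C𝄪.
The degree 6 is B♯; a diminished fifth above that is F♯ — scale degree 3.

F#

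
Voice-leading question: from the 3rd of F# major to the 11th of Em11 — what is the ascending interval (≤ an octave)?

diminished octave

The 3rd of F# major is A#; the 11th of Em11 is A.
8 letter names make it an octave; at 11 semitones (a half step narrower than perfect) the quality is diminished.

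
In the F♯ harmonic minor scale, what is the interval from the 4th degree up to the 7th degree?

augmented fourth

The scale runs F♯ G♯ A B C♯ D E♯.
That puts B below E♯.
B up to E♯ is 6 semitones, a half step wider than a perfect fourth, so the interval is augmented.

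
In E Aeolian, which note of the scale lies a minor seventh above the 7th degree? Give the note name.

C

The scale is E F♯ G A B C D.
The 7th degree is D; a minor seventh above that is C — scale degree 6.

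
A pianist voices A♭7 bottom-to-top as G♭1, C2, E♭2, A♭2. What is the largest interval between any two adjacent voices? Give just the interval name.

augmented fourth

Adjacent intervals: G♭1→C2 = augmented fourth; C2→E♭2 = minor third; E♭2→A♭2 = perfect fourth.
The largest is G♭1 to C2, an augmented fourth (6 semitones).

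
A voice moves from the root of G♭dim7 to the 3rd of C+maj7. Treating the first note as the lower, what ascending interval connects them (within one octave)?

G♭dim7 has G♭ as its root, and C+maj7 has E as its 3rd.
6 letter names make it a sixth; at 10 semitones (a half step wider than major) the quality is augmented.

augmented sixth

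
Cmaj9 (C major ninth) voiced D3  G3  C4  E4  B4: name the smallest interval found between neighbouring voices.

major 3rd

Adjacent intervals: D3→G3 = perfect fourth; G3→C4 = perfect fourth; C4→E4 = major third; E4→B4 = perfect fifth.
The smallest is C4 to E4, a major third (4 semitones).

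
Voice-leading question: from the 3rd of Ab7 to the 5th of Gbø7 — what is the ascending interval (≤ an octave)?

diminished 2nd

Ab7 has C as its 3rd, and Gbø7 has Dbb as its 5th.
From C to Dbb: 0 semitones over a second = diminished.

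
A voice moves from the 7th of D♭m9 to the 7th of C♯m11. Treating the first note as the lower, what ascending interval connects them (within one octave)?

augmented seventh

The 7th of D♭m9 is C♭; the 7th of C♯m11 is B.
C♭ up to B is 12 semitones, a half step wider than a major seventh, so the interval is augmented.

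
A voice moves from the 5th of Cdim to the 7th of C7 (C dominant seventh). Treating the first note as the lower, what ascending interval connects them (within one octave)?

The 5th of Cdim is G♭; the 7th of C7 (C dominant seventh) is B♭.
From G♭ to B♭ is 4 semitones, exactly the major third.

major third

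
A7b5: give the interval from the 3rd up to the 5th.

diminished 3rd

Spelling the chord: A C# Eb G.
So we need the interval from C# up to Eb.
From C# to Eb: 2 semitones over a third = diminished.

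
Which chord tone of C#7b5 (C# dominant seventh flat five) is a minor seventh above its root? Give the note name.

The chord tones of C#7b5 (C# dominant seventh flat five) are C#, E#, G, B.
The root is C#. A minor seventh above C# is B.
B is the chord's 7th.

B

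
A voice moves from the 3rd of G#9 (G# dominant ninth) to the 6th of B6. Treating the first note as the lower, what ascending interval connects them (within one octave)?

The 3rd of G#9 (G# dominant ninth) is B#; the 6th of B6 is G#.
B# up to G# is 8 semitones, a half step narrower than a major sixth, so the interval is minor.

minor sixth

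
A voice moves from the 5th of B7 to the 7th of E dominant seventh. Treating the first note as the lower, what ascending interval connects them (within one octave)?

The 5th of B7 is F#; the 7th of E dominant seventh is D.
6 letter names make it a sixth; at 8 semitones (a half step narrower than major) the quality is minor.

minor 6th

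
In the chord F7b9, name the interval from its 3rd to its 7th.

diminished fifth

F dominant seventh flat nine: F A C Eb Gb.
So we need the interval from A up to Eb.
5 letter names make it a fifth; at 6 semitones (a half step narrower than perfect) the quality is diminished.
This 3–7 tritone is the characteristic tension at the heart of the dominant sound.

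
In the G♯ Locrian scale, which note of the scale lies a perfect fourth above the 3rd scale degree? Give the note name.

E

The scale is G♯ A B C♯ D E F♯.
The 3rd scale degree is B; a perfect fourth above that is E — scale degree 6.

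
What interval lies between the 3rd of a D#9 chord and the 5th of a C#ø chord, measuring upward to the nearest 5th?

D#9 has F## as its 3rd, and C#ø has G as its 5th.
F## up to G is 0 semitones, a whole step narrower than a major second, so the interval is diminished.

diminished 2nd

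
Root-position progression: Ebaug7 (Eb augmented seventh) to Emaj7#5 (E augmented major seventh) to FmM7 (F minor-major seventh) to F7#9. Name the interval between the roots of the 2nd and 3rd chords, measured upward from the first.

minor second

The roots are E and F.
2 letter names make it a second; at 1 semitone (a half step narrower than major) the quality is minor.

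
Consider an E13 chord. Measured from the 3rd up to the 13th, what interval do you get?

Spelling the chord: E G# B D F# C#.
3rd = G#; 13th = C#.
Counting 11 letters and 17 half steps from G# gives a perfect eleventh.

perfect 11th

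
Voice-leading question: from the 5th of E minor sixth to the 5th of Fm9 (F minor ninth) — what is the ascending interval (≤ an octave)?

minor second

The 5th of E minor sixth is B; the 5th of Fm9 (F minor ninth) is C.
From B to C: 1 semitone over a second = minor.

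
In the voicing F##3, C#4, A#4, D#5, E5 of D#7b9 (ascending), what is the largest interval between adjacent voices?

major sixth

Adjacent intervals: F##3→C#4 = diminished fifth; C#4→A#4 = major sixth; A#4→D#5 = perfect fourth; D#5→E5 = minor second.
The largest is C#4 to A#4, a major sixth (9 semitones).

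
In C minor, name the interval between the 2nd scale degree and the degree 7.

Spelling C minor: C D E♭ F G A♭ B♭.
The 2nd scale degree is D and the 7th scale degree is B♭.
6 letter names make it a sixth; at 8 semitones (a half step narrower than major) the quality is minor.

minor sixth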